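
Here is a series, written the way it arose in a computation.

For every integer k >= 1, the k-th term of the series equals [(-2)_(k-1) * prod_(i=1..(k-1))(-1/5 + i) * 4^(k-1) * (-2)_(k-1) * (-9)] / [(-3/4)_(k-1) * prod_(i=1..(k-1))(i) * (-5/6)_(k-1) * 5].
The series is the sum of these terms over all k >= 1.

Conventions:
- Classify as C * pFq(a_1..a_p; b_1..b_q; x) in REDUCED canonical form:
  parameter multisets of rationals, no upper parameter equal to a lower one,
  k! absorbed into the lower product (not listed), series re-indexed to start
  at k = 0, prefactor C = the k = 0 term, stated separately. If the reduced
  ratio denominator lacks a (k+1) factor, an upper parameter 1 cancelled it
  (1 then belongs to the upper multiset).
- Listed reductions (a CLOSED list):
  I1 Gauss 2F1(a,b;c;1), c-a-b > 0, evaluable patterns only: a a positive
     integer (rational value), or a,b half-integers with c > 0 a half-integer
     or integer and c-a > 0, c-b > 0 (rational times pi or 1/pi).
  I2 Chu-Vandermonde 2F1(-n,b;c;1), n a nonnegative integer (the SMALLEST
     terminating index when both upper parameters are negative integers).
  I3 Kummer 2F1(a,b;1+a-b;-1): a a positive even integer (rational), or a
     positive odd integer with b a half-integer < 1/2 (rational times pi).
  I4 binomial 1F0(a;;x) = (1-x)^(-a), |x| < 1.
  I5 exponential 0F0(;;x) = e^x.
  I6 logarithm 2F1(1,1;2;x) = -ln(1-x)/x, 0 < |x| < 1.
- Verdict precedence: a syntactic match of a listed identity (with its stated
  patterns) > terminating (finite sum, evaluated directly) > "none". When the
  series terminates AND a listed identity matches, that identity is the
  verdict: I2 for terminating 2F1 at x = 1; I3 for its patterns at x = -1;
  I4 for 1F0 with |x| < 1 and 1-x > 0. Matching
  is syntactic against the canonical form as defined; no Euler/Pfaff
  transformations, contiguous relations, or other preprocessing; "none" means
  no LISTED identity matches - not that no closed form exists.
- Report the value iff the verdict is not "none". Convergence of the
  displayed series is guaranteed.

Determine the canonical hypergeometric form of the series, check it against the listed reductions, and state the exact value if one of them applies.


Classification (C = -9/5): 3F2 with upper {-2, -2, 4/5}, lower {-5/6, -3/4}, argument x = 4. Verdict: terminating - upper parameter -2 makes this a finite sum (last index 2), evaluated exactly. Its exact value is -2014821/625.

Key step: t_0 = -9/5 here, and the product of the first k integers (prefactor -9/5) is k!.
Adjacent-term ratio: r(k) = 4 * (k-2) (k-2) (k+4/5) / [(k-5/6) (k-3/4) (k+1)] - rational in k, leading ratio 4; with t_0 = -9/5, classification follows.


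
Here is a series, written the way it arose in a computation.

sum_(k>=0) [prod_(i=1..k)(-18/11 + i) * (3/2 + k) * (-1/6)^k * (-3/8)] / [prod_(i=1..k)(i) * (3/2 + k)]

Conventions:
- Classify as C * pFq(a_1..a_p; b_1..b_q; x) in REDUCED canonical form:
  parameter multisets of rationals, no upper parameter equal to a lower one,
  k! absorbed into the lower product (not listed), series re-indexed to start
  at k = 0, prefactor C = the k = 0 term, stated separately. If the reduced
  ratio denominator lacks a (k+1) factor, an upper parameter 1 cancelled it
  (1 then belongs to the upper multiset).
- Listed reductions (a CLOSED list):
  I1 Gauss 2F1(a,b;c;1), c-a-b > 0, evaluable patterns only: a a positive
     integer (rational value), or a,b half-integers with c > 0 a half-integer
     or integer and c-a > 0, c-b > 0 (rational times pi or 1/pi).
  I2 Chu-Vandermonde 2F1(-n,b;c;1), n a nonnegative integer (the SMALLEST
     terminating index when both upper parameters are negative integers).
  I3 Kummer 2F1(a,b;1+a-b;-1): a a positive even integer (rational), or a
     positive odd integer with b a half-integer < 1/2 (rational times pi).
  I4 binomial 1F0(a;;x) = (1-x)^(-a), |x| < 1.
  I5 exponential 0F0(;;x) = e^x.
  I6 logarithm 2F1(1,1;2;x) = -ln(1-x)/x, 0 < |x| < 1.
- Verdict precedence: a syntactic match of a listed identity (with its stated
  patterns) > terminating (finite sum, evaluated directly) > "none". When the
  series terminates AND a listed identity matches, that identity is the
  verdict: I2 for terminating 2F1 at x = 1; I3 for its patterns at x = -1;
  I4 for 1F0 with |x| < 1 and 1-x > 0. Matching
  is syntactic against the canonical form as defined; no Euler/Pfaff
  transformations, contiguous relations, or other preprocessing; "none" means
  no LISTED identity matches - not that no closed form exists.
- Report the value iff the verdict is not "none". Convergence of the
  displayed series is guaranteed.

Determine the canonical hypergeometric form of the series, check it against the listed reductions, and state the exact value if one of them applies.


This is -3/8 * 1F0(-7/11; -; -1/6) in reduced canonical form. Verdict: this is the I4 binomial reduction (the 1F0 binomial series: exponent 7/11, x = -1/6). Exact value: (-3/8) * (7/6)^(7/11).

First insight: from the first term -3/8: the product of the first k integers (C = -3/8, x = -1/6) is k!.
Term ratio: r(k) = (-1/6) * (k-7/11) / [(k+1)] - rational in k. x = (-1/6); t_0 = -3/8; negate the roots.


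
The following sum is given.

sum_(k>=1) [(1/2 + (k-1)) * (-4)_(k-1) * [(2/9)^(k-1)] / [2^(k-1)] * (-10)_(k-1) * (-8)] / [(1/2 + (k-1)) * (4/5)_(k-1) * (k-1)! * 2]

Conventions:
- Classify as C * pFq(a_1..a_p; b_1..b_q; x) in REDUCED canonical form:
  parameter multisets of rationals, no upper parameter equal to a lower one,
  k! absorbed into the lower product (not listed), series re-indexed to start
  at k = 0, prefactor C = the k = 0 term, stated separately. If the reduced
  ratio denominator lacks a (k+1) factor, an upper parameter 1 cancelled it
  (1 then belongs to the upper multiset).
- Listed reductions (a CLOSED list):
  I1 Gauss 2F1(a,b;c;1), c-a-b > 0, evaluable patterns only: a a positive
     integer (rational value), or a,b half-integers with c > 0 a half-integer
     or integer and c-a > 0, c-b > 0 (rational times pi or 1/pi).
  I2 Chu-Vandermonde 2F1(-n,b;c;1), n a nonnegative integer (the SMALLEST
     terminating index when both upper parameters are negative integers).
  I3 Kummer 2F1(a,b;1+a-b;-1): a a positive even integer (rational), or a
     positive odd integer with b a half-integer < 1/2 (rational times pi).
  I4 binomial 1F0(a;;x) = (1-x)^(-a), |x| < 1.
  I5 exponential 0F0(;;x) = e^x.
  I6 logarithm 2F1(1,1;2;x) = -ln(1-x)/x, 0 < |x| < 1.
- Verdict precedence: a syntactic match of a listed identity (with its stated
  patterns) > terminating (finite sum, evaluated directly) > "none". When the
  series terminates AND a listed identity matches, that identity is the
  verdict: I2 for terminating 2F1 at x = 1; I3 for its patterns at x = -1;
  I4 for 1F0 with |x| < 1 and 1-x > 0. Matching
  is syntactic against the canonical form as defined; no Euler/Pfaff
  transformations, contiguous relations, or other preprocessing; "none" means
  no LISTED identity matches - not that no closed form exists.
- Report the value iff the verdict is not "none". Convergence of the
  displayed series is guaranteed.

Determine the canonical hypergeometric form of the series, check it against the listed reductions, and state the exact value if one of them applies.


x = 1/9 here; the reduced form reads 2F1, upper {-10, -4}, lower {4/5}, C = -4. Verdict: terminating at k = 4: the factor (-4)_k kills every later term; summing the 5 survivors is exact. Exact value: -42636352/872613.

First insight: t_0 = -4 here, and the two k-th powers (C = -4) combine into one argument.
Adjacent-term ratio: r(k) = (1/9) * (k-10) (k-4) / [(k+4/5) (k+1)] ; factor over Q: parameters, x = (1/9), and C = -4.


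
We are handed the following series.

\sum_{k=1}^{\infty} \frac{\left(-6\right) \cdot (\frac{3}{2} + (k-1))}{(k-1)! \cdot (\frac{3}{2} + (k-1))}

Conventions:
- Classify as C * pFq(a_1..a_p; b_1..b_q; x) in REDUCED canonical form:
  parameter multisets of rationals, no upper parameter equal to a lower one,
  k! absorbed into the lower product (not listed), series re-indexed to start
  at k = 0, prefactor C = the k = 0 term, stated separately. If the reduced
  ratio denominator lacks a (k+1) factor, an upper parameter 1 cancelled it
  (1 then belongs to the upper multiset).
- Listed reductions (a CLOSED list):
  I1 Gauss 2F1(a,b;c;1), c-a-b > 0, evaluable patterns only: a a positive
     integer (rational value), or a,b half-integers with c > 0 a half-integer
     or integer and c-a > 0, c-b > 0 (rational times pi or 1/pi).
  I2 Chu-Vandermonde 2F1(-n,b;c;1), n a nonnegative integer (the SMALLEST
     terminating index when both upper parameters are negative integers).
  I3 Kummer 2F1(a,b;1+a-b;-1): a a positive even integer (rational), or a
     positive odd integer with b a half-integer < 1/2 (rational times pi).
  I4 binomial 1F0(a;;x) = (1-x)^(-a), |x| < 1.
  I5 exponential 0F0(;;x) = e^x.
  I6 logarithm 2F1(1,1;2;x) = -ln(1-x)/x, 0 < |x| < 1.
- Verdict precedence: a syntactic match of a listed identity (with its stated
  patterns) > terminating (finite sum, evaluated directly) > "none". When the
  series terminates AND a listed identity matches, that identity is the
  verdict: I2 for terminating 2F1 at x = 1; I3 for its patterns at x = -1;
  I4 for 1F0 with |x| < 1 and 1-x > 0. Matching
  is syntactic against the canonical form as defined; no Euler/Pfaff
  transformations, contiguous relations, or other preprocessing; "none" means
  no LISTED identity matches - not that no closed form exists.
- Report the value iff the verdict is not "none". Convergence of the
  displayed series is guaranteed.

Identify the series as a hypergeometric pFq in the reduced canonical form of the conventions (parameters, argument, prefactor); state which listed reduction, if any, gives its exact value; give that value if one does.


Structural cue: t_0 = -6 here, and the factor k + 3/2 cancels (top and bottom), leaving C = -6, x = 1.
Step ratio: r(k) = 1 * 1 / [(k+1)] - rational in k, leading ratio 1; with t_0 = -6, classification follows.

Reduced: x = 1, 0F0, upper = {-}, lower = {-}, C = -6. Verdict (x = 1): the I5 exponential reduction applies (the 0F0 exponential series at x = 1). Hence: \left(-6\right) \cdot e^{1}.


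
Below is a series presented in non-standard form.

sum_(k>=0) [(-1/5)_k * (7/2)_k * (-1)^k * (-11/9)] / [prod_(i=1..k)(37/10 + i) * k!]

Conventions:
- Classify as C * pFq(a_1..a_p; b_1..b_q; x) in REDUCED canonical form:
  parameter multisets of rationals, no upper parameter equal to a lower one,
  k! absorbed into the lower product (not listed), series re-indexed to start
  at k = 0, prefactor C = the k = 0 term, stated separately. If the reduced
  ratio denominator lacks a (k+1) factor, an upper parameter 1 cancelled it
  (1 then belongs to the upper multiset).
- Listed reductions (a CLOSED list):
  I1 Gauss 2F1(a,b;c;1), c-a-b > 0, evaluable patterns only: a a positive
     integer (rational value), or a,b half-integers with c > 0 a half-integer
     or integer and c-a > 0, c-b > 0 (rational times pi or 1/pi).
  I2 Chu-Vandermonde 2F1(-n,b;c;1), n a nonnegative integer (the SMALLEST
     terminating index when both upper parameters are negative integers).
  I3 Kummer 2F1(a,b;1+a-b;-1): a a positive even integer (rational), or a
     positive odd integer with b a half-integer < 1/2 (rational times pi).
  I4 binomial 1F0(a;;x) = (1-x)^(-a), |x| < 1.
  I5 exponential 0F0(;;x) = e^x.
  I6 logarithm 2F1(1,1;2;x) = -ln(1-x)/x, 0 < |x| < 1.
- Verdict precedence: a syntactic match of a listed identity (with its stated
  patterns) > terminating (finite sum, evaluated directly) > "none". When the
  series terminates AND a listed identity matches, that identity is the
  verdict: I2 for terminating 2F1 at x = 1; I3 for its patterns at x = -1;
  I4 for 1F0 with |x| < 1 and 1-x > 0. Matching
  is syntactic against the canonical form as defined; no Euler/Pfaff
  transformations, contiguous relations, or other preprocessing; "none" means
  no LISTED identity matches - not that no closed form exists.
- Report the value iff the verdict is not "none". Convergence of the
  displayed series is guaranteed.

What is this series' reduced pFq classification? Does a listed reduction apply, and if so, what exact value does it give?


Key step: x = (-1) and the lower running product (prefactor -11/9) is a rising factorial.
Term ratio: r(k) = (-1) * (k-1/5) (k+7/2) / [(k+47/10) (k+1)] ; factor over Q: parameters, x = (-1), and C = -11/9.

Reduced: x = -1, 2F1, upper = {-1/5, 7/2}, lower = {47/10}, C = -11/9. Verdict: none (x = -1): each listed identity misses the multisets {-1/5, 7/2} ; {47/10}.


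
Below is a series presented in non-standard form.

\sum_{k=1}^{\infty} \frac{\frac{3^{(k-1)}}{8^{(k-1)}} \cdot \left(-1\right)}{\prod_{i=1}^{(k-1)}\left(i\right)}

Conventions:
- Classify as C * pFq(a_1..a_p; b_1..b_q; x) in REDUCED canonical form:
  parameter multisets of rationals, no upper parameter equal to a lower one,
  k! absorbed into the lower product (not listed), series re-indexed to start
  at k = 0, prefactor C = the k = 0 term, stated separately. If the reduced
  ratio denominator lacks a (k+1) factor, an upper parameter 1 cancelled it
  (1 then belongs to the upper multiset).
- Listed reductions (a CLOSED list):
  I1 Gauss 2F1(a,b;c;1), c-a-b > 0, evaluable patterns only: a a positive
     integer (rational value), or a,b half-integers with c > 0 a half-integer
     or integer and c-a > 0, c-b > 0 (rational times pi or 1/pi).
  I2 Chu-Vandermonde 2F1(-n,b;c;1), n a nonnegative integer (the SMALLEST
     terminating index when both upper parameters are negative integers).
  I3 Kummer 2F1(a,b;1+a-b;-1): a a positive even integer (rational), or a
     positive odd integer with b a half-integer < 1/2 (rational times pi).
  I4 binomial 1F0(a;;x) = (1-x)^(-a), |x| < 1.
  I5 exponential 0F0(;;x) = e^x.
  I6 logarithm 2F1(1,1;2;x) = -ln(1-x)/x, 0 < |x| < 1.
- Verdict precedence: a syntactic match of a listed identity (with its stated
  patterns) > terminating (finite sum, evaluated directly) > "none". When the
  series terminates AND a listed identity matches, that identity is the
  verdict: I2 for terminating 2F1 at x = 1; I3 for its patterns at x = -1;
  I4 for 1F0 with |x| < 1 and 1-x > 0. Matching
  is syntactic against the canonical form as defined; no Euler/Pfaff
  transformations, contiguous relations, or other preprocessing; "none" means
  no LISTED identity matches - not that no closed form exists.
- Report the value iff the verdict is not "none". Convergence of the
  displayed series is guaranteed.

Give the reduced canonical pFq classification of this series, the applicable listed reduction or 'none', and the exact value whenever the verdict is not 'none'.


The series (x = \frac{3}{8}) is 0F0: upper {-}, lower {-}, prefactor -1. Verdict: this is exponential (I5) (the 0F0 exponential series at x = \frac{3}{8}). Sum: \left(-1\right) \cdot e^{\frac{3}{8}}.

Key observation: t_0 being -1, the two geometric factors (C = -1, x = 3/8) combine into one argument.
Consecutive-term ratio: r(k) = \frac{3}{8} * 1 / [(k+1)] - rational; roots negated = parameters, x = \frac{3}{8}, C = -1.


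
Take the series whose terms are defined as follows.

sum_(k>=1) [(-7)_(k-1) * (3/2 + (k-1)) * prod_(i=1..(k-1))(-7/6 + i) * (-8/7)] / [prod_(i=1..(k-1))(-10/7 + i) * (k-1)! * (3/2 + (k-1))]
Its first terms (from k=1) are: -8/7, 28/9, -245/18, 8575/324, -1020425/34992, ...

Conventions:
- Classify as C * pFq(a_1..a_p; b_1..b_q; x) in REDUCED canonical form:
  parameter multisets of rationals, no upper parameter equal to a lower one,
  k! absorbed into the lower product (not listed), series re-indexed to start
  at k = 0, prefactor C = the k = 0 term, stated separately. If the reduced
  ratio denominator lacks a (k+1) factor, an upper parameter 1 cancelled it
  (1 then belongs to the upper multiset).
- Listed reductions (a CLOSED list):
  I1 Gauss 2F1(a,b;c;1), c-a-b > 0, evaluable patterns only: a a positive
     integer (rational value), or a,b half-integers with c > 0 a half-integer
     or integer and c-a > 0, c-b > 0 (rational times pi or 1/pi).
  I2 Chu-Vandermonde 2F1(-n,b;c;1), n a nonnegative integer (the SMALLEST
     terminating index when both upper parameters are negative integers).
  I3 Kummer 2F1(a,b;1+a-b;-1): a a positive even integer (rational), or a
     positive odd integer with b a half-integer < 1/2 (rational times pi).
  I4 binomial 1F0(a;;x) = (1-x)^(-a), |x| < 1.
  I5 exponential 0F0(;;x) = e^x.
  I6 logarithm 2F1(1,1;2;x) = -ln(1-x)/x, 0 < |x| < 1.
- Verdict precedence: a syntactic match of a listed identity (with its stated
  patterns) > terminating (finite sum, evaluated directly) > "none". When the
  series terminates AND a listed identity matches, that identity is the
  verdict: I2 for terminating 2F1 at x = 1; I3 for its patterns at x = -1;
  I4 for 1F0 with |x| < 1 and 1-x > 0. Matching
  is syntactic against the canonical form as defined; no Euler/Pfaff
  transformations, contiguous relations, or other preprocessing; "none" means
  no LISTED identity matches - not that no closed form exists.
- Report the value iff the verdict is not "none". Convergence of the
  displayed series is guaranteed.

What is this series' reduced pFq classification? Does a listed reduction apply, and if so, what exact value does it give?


Canonical form: C = -8/7 times 2F1 with upper {-7, -1/6}, lower {-3/7}, x = 1. Verdict: Vandermonde's identity (I2) fires (terminating 2F1 at x = 1 with n = 7, b = -1/6, c = -3/7). Hence: -391906224587/330145320960.

Key step: from the first term -8/7: k + 3/2 divides numerator and denominator alike; C = -8/7 after cancelling.
Term ratio: r(k) = 1 * (k-7) (k-1/6) / [(k-3/7) (k+1)] - rational in k. x = 1; t_0 = -8/7; negate the roots.


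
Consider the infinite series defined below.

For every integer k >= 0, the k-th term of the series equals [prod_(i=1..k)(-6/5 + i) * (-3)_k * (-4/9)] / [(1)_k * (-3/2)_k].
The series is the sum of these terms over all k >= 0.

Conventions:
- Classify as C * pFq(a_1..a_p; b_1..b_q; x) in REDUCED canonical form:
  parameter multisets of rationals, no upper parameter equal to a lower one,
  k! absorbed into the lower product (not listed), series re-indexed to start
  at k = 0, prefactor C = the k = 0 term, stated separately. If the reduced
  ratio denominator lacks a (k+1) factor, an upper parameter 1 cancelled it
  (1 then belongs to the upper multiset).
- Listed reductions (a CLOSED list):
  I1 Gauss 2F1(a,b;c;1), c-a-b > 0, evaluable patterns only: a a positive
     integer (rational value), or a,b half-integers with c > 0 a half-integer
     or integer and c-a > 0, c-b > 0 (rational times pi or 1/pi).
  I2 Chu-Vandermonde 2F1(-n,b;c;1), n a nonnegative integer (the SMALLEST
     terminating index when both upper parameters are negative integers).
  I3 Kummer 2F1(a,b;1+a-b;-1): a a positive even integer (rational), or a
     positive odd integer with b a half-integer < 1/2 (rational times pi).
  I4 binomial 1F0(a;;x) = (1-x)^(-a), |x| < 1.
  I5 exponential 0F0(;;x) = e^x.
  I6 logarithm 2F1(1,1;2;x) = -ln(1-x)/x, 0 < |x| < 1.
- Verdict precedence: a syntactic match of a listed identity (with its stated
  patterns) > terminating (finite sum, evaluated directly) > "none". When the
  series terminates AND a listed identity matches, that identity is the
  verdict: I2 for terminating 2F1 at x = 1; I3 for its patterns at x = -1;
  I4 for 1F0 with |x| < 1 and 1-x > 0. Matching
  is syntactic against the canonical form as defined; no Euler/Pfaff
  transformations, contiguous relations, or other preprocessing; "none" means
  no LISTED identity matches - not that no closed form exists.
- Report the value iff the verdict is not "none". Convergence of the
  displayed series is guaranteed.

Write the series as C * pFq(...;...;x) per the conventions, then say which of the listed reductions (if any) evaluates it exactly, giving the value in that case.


Reduced: x = 1, 2F1, upper = {-3, -1/5}, lower = {-3/2}, C = -4/9. Verdict at x = 1: the Chu-Vandermonde identity I2 matches (terminating 2F1 at x = 1 with n = 3, b = -1/5, c = -3/2). Exact value: -364/1125.

Structural cue: x = 1 and (1)_k (C = -4/9, x = 1) is k! itself.
Step ratio: r(k) = 1 * (k-3) (k-1/5) / [(k-3/2) (k+1)] - rational in k. x = 1; t_0 = -4/9; negate the roots.


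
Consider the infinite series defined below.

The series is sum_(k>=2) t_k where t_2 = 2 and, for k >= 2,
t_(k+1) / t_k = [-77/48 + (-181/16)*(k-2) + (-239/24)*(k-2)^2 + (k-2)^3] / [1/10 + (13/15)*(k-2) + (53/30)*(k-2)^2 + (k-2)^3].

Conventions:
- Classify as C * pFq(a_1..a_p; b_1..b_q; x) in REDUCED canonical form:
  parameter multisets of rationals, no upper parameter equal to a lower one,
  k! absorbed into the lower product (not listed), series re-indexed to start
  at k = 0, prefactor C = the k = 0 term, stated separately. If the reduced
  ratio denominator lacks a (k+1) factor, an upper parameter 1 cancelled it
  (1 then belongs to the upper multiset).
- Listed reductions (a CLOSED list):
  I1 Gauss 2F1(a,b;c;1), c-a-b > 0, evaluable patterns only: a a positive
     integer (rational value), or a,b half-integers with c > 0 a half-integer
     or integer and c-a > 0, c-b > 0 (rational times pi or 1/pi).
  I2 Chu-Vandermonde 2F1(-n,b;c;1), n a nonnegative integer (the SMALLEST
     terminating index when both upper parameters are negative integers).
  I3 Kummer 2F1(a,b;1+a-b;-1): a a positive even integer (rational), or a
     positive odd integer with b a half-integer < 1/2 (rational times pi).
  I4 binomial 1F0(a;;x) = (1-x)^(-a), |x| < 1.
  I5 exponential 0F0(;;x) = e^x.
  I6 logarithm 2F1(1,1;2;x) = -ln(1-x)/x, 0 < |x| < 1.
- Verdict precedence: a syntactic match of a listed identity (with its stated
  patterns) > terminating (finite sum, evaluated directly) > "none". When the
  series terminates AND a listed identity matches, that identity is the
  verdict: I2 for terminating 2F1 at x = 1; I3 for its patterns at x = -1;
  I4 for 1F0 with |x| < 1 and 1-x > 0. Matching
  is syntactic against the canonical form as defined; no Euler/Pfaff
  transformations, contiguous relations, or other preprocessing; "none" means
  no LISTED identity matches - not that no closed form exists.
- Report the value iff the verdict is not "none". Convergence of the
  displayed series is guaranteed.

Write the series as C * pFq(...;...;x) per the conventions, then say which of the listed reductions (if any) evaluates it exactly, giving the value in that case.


This is 2 * 2F1(-11, 7/8; 3/5; 1) in reduced canonical form. Verdict at x = 1: Vandermonde's identity (I2) matches (terminating 2F1 at x = 1 with n = 11, b = 7/8, c = 3/5). Value: -405705391888054987/4951435111410171904.

Key observation: from the first term 2: the parameter 1/6 appears in both the upper and lower lists and cancels.
Step ratio: r(k) = 1 * (k-11) (k+7/8) / [(k+3/5) (k+1)] - rational in k, leading ratio 1; with t_0 = 2, classification follows.


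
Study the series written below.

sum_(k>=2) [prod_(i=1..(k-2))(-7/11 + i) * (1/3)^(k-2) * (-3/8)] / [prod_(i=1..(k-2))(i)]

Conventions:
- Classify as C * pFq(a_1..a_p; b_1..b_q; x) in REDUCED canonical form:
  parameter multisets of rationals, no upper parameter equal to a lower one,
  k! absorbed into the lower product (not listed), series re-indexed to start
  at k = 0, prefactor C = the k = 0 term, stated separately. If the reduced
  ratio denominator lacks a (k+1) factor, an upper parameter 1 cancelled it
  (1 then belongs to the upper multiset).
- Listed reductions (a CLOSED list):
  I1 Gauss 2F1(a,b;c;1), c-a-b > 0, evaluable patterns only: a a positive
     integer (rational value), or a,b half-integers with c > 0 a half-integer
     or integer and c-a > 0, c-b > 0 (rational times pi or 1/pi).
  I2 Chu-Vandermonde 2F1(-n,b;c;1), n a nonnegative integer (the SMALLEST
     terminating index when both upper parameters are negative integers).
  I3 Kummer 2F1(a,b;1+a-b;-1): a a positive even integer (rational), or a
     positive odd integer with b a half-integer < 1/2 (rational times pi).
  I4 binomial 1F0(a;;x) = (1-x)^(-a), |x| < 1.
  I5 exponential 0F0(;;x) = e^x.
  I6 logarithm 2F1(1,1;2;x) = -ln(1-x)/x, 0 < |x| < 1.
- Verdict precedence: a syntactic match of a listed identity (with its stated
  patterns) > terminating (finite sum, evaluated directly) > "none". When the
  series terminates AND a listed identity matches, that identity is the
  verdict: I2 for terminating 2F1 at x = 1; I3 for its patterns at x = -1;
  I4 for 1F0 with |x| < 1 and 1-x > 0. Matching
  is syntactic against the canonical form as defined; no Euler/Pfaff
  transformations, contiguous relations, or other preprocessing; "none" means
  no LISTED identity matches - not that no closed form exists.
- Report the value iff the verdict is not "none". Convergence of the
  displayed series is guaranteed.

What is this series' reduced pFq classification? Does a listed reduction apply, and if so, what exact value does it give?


This is -3/8 * 1F0(4/11; -; 1/3) in reduced canonical form. Verdict: binomial (I4) matches (the 1F0 binomial series: exponent -4/11, x = 1/3). Its exact value is (-3/8) * (2/3)^(-4/11).

The tell: from the first term -3/8: the product of the first k integers (C = -3/8) is k!.
Consecutive-term ratio: r(k) = (1/3) * (k+4/11) / [(k+1)] - rational in k. x = (1/3); t_0 = -3/8; negate the roots.


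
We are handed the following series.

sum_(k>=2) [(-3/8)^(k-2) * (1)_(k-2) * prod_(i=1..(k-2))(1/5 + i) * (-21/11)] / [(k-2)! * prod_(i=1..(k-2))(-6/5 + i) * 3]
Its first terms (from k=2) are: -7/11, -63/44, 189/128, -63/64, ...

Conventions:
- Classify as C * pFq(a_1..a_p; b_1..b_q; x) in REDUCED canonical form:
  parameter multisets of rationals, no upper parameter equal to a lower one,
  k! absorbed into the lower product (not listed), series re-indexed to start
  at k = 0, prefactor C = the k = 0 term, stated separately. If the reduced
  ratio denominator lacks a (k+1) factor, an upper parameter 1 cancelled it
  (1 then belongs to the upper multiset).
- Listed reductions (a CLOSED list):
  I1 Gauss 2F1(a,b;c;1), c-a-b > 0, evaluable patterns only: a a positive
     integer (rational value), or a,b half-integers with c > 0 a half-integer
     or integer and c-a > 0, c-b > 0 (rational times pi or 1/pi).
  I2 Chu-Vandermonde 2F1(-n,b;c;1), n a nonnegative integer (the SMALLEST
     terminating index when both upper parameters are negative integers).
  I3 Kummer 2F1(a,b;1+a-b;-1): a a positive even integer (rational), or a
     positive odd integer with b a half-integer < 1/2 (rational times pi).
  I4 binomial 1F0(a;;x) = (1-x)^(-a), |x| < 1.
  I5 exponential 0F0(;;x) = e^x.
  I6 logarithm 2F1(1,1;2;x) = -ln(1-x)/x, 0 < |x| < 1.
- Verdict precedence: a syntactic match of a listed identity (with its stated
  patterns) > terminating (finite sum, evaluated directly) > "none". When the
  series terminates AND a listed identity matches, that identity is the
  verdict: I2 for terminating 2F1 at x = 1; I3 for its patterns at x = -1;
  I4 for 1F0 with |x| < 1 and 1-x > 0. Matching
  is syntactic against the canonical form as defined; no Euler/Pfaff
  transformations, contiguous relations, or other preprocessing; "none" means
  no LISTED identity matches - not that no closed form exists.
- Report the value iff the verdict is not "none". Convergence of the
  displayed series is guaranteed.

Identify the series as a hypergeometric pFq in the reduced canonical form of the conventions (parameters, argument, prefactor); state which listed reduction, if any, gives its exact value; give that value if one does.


Classification (C = -7/11): 2F1 with upper {1, 6/5}, lower {-1/5}, argument x = -3/8. Verdict: none (x = -3/8): each listed identity misses the multisets {1, 6/5} ; {-1/5}.

Key step: x = (-3/8) and the constant factors (C = -7/11) combine into one prefactor.
Step ratio: r(k) = (-3/8) * (k+1) (k+6/5) / [(k-1/5) (k+1)] - poly over poly, x = (-3/8) from leading terms; C = -7/11 at k = 0.


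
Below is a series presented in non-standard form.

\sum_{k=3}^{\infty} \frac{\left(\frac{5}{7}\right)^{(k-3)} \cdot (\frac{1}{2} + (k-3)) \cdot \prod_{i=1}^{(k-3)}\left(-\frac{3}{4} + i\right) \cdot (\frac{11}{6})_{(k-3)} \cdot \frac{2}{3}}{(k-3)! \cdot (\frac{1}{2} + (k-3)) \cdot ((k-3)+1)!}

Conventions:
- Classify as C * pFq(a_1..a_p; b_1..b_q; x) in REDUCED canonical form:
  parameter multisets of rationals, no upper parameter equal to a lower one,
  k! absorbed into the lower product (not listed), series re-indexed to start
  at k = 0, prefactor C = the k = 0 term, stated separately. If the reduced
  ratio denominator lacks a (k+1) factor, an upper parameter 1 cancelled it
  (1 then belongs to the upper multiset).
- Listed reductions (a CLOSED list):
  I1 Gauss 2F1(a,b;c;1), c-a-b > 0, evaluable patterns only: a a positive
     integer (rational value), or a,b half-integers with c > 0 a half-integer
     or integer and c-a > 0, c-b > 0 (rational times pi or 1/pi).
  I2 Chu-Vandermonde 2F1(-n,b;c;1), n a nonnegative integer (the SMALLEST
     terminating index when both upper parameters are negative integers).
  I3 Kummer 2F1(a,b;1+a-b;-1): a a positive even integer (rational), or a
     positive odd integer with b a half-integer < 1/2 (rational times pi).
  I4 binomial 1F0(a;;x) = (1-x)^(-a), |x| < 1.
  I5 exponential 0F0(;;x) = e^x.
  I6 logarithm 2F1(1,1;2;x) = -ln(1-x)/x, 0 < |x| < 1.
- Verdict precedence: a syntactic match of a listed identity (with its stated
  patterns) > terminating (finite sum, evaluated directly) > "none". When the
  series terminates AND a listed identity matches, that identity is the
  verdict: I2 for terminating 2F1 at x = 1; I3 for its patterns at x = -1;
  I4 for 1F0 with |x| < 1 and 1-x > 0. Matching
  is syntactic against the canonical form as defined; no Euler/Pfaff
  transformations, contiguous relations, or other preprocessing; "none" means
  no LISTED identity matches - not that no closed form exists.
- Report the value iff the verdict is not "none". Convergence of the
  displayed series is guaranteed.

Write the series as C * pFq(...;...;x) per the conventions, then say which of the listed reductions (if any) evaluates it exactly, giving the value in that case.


Prefactor \frac{2}{3}, argument \frac{5}{7}: 2F1 with upper {\frac{1}{4}, \frac{11}{6}} over lower {2}. Verdict: none. Every listed pattern misses the 2F1 form at \frac{5}{7}, upper {\frac{1}{4}, \frac{11}{6}}.

Structural cue: with t_0 = \frac{2}{3}, the denominator's factorial ratio (prefactor 2/3) is a lower Pochhammer.
Adjacent-term ratio: r(k) = \frac{5}{7} * (k+\frac{1}{4}) (k+\frac{11}{6}) / [(k+2) (k+1)] - rational; roots negated = parameters, x = \frac{5}{7}, C = \frac{2}{3}.


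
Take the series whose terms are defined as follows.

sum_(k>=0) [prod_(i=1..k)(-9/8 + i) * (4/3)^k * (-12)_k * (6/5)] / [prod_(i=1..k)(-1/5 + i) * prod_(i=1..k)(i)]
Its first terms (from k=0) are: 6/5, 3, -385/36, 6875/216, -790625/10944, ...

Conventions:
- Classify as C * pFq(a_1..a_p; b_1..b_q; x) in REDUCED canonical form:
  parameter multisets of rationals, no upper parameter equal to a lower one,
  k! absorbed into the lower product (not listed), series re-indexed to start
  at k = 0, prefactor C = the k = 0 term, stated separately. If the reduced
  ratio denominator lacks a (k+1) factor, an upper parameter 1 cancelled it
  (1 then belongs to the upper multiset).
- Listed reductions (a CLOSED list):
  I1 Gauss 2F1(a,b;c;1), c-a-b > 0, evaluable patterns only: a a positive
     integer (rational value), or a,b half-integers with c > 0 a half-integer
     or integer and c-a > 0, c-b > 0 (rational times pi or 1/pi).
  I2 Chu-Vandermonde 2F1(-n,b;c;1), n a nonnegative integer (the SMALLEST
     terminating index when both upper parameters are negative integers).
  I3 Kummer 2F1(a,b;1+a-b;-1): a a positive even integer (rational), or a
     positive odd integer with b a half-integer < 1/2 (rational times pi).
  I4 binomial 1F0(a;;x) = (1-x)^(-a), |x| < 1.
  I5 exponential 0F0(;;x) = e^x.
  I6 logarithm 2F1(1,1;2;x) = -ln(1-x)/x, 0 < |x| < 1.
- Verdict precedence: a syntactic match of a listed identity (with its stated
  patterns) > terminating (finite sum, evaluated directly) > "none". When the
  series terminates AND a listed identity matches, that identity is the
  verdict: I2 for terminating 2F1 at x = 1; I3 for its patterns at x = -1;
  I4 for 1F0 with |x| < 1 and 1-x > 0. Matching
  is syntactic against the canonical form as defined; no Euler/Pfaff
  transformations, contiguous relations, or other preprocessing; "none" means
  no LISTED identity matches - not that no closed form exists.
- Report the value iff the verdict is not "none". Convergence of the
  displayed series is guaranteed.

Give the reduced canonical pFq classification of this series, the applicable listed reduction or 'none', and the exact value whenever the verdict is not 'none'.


With C = 6/5: the canonical form is 2F1(-12, -1/8; 4/5; 4/3). Verdict: terminating - the sum ends at index 12 because -12 is a negative integer; exact evaluation follows. Exact value: 122261205511246632461/64673564301019054080.

Key step: t_0 = 6/5 here, and the lower running product (C = 6/5) is a rising factorial.
Ratio: r(k) = (4/3) * (k-12) (k-1/8) / [(k+4/5) (k+1)] - rational; roots negated = parameters, x = (4/3), C = 6/5.


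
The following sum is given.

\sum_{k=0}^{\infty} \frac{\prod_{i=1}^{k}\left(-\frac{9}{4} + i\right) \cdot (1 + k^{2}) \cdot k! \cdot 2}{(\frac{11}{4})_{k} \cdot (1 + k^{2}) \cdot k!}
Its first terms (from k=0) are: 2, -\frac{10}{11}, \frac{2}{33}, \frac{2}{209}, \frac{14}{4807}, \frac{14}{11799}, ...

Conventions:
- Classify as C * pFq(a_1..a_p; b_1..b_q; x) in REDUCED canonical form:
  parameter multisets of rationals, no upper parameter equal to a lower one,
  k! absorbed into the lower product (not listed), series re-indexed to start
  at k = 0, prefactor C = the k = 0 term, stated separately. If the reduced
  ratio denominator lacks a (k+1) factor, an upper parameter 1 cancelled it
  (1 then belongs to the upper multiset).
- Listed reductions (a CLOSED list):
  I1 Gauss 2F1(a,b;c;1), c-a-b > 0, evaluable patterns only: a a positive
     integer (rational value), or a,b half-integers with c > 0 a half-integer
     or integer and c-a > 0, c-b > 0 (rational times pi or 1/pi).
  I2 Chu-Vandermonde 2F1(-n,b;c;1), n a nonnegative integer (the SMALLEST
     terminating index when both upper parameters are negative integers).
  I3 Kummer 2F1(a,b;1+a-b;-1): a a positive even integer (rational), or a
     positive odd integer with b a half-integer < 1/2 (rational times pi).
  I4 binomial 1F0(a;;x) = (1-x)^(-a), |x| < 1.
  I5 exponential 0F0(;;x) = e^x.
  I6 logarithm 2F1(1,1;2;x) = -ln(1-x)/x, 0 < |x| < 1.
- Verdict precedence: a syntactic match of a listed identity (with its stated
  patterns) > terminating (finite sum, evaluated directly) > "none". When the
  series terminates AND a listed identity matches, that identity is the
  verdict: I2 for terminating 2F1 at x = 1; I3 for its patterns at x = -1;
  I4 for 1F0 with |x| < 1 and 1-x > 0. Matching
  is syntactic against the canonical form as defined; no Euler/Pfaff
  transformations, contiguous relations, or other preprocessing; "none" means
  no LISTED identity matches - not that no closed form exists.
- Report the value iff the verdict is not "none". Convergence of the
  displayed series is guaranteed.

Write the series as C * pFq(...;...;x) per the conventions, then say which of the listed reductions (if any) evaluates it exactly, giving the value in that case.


Reduced: x = 1, 2F1, upper = {-\frac{5}{4}, 1}, lower = {\frac{11}{4}}, C = 2. Verdict at x = 1: Gauss (I1, integer-parameter pattern) matches (x = 1: the Gamma ratio telescopes since c-a-b = 3 > 0 and a = 1 in Z>0). Its exact value is \frac{7}{6}.

Key step: t_0 = 2 here, and the running product (C = 2, x = 1) telescopes to a rising factorial.
Term ratio: r(k) = 1 * (k-\frac{5}{4}) (k+1) / [(k+\frac{11}{4}) (k+1)] - rational in k. x = 1; t_0 = 2; negate the roots.


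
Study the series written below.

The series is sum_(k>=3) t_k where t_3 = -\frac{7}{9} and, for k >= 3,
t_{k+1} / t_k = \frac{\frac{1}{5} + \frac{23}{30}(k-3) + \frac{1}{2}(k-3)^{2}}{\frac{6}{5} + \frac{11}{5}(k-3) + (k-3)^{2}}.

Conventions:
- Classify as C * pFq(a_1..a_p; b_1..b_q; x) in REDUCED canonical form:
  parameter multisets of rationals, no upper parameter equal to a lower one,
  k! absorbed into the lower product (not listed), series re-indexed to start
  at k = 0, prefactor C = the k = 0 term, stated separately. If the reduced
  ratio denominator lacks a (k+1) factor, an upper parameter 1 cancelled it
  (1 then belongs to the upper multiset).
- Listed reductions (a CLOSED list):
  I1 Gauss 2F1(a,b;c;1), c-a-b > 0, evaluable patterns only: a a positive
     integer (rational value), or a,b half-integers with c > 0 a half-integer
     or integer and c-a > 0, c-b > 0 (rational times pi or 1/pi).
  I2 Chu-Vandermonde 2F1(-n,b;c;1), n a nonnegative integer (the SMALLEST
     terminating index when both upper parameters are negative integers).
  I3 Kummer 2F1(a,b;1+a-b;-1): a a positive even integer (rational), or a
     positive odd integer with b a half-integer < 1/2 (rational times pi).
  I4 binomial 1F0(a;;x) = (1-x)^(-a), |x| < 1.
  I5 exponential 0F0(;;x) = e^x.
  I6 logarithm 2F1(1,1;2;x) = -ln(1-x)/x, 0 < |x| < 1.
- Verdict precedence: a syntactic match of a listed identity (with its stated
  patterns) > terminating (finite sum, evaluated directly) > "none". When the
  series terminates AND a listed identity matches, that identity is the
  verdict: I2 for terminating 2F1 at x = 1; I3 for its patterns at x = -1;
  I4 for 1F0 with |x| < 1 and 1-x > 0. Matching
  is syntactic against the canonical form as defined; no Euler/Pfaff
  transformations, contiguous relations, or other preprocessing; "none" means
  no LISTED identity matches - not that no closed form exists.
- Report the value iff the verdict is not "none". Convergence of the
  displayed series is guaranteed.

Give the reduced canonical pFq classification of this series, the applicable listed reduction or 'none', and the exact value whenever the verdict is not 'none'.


The series (x = \frac{1}{2}) is 1F0: upper {\frac{1}{3}}, lower {-}, prefactor -\frac{7}{9}. Verdict: the binomial series (I4) matches (the 1F0 binomial series: exponent -1/3, x = \frac{1}{2}). Value: \left(-\frac{7}{9}\right) \cdot \left(\frac{1}{2}\right)^{-\frac{1}{3}}.

Key observation: t_0 = -\frac{7}{9} here, and roots of the ratio polynomials (prefactor -7/9) are the negated parameters.
Consecutive-term ratio: r(k) = \frac{1}{2} * (k+\frac{1}{3}) / [(k+1)] - rational in k, leading ratio \frac{1}{2}; with t_0 = -\frac{7}{9}, classification follows.


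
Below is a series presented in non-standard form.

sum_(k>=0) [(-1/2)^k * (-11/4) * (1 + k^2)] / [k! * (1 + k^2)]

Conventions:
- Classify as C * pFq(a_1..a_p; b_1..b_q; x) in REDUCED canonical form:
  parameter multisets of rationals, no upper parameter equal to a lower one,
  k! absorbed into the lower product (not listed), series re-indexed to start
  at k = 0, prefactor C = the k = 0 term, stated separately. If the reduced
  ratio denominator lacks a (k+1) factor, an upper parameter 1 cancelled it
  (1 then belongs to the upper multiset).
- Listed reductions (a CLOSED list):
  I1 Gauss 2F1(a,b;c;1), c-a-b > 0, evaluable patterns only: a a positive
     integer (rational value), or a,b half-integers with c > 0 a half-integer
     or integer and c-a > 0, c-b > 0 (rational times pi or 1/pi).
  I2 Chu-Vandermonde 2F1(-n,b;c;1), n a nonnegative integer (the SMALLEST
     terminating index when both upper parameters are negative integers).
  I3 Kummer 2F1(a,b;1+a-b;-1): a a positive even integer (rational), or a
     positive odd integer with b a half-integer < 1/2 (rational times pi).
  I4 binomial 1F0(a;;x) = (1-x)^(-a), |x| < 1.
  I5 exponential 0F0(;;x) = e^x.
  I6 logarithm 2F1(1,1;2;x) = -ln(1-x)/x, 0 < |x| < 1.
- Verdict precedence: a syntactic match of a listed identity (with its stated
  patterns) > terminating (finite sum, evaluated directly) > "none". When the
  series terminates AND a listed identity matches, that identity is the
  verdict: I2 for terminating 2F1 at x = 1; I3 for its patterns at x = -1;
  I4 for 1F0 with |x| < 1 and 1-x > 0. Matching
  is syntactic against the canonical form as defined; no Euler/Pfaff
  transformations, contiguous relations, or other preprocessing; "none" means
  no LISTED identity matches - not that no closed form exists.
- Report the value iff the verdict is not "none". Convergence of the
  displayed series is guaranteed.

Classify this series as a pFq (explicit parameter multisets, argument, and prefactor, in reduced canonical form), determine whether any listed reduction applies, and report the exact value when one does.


The series (x = -1/2) is 0F0: upper {-}, lower {-}, prefactor -11/4. Verdict (x = -1/2): the exponential series (I5) applies (the 0F0 exponential series at x = -1/2). Value: (-11/4) * e^(-1/2).

First insight: from the first term -11/4: k^2 + 1 divides numerator and denominator alike; C = -11/4, x = -1/2 after cancelling.
Term ratio: r(k) = (-1/2) * 1 / [(k+1)] - rational in k. x = (-1/2); t_0 = -11/4; negate the roots.
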